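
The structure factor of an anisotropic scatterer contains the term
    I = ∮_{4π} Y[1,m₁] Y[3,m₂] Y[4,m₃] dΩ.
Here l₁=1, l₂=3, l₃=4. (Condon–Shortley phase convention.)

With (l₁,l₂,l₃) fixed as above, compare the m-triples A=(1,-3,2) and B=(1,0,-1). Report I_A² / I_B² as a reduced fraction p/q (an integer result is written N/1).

1/10

Shared (l₁,l₂,l₃)=(1,3,4): N and (l;000)² cancel in I_A²/I_B².
A: Δ = 0!·2!·6!/9! = 1/252; Racah Σ t=0..0: t=0:+1/1440 = 1/1440; ⇒ 3j(1 3 4; 1 -3 2)² = 1/252, sgn +1
B: Δ = 0!·2!·6!/9! = 1/252; Racah Σ t=0..0: t=0:+1/72 = 1/72; ⇒ 3j(1 3 4; 1 0 -1)² = 5/126, sgn -1
I_A²/I_B² = (1/252)/(5/126) = 1/10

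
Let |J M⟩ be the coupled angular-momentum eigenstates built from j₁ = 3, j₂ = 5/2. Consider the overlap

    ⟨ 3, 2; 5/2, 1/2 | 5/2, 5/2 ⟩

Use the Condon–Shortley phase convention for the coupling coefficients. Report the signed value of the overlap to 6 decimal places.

-0.597614

√[6·3!3!2!/9! · 5!1!3!2!5!0!] = √(1440/7)
  +(−1)^1/∏(1,2,0,2,3,0)! = -1/24  (running -1/24)
⟨..|..⟩ = √(1440/7)·(-1/24) = -0.597614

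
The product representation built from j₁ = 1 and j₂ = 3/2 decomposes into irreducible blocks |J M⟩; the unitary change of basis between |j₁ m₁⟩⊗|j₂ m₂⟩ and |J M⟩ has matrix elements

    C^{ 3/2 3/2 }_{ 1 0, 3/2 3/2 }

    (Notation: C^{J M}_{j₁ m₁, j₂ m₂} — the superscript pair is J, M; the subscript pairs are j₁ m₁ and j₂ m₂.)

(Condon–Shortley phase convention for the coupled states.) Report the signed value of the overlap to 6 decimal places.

−√(3/5) ≈ -0.774597

triangle: 1!·1!·2!/5! = 2/120
(j±m)!: 1!·1!·3!·0!·3!·0! = 36
prefactor² = (2J+1)·Δ·N² = 12/5
  k=1: −1/(1!·0!·0!·2!·1!·0!) = -1/2
Σ = -1/2  ⇒  CG² = 12/5·(-1/2)² = 3/5
CG = −√(3/5) = -0.774597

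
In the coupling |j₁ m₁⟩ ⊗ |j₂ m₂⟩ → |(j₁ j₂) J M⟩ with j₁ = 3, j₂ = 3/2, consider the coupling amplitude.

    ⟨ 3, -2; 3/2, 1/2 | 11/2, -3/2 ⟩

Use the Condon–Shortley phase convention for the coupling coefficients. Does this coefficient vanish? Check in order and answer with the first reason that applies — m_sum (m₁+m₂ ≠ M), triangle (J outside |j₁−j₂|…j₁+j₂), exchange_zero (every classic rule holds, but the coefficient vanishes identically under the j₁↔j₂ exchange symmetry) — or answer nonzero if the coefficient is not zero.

triangle

m-sum: m₁+m₂ = -2+1/2 = -3/2, M = -3/2  ✓
triangle: need |j₁−j₂| ≤ J ≤ j₁+j₂, i.e. J ∈ [3/2, 9/2]; J = 11/2 is outside ✗ ⇒ coefficient is 0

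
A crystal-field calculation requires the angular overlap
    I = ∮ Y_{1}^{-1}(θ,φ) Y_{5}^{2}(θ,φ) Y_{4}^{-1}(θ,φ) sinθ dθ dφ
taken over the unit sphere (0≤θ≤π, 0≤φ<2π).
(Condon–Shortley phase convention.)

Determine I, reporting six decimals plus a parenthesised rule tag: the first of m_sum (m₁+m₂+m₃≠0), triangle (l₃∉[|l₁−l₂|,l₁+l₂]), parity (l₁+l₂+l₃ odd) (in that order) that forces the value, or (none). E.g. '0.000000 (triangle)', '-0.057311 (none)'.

Checks pass: Σm=0; 10 even; l₃=4∈[4,6].
(2·1+1)(2·5+1)(2·4+1) = 297
Δ: 2! 0! 8! / 11! → 1/495
sum: t=1:−1/576 = -1/576
3j²(1 5 4; 0 0 0) = Δ·Π!·Σ² = 5/99  (sign -1)
sum: t=2:+1/1440 = 1/1440
3j²(1 5 4; -1 2 -1) = Δ·Π!·Σ² = 7/165  (sign -1)
combine: 4πI² = 297·5/99·7/165 = 7/11
take √, sign +1: I = 0.22503380
No selection rule forces the value: the integral is nonzero (none).

0.225034 (none)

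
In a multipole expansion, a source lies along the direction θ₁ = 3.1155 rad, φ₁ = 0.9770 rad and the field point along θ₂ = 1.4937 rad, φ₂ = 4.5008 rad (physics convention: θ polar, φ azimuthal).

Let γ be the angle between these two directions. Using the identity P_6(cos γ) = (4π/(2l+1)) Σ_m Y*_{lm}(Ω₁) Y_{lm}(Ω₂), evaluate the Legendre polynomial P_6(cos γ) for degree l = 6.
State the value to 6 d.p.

Expand P_6 via completeness: Σ_{m} conj(Y_{6,m}) at Ω₁ times Y_{6,m} at Ω₂ —
  term(m=-6) = -0.000000-0.000000i   from Y*(Ω₁)=+0.000000-0.000000i, Y(Ω₂)=-0.140808-0.453166i
  term(m=-5) = -0.000000-0.000000i   from Y*(Ω₁)=-0.000000+0.000000i, Y(Ω₂)=-0.110649+0.062308i
  term(m=-4) = -0.000000+0.000001i   from Y*(Ω₁)=-0.000001-0.000001i, Y(Ω₂)=-0.218402-0.246794i
  term(m=-3) = -0.000006+0.000012i   from Y*(Ω₁)=+0.000090-0.000019i, Y(Ω₂)=-0.086534+0.117503i
  term(m=-2) = +0.000740-0.000709i   from Y*(Ω₁)=-0.001324+0.003283i, Y(Ω₂)=-0.264025-0.118914i
  term(m=-1) = +0.012132-0.004877i   from Y*(Ω₁)=-0.047947-0.071025i, Y(Ω₂)=-0.032045+0.149184i
  term(m=+0) = -0.281700+0.000000i   from Y*(Ω₁)=+1.009849-0.000000i, Y(Ω₂)=-0.278952+0.000000i
  term(m=+1) = +0.012132+0.004877i   from Y*(Ω₁)=+0.047947-0.071025i, Y(Ω₂)=+0.032045+0.149184i
  term(m=+2) = +0.000740+0.000709i   from Y*(Ω₁)=-0.001324-0.003283i, Y(Ω₂)=-0.264025+0.118914i
  term(m=+3) = -0.000006-0.000012i   from Y*(Ω₁)=-0.000090-0.000019i, Y(Ω₂)=+0.086534+0.117503i
  term(m=+4) = -0.000000-0.000001i   from Y*(Ω₁)=-0.000001+0.000001i, Y(Ω₂)=-0.218402+0.246794i
  term(m=+5) = -0.000000+0.000000i   from Y*(Ω₁)=+0.000000+0.000000i, Y(Ω₂)=+0.110649+0.062308i
  term(m=+6) = -0.000000+0.000000i   from Y*(Ω₁)=+0.000000+0.000000i, Y(Ω₂)=-0.140808+0.453166i
Accumulated sum -0.255967+0.000000i; after 4π/(2l+1) scaling, -0.247429+0.000000i ⇒ P_6 = -0.247429

-0.247429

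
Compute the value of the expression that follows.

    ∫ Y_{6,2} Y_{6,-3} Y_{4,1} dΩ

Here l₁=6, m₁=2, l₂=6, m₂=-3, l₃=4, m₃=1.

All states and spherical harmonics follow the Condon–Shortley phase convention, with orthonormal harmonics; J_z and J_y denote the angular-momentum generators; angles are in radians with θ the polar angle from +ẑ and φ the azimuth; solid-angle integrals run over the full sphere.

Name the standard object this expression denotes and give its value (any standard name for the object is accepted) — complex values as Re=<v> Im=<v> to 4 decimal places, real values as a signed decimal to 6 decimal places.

This is a Gaunt coefficient — the integral of a triple product of spherical harmonics over the sphere.
Checks pass: Σm=0; 16 even; l₃=4∈[0,12].
(2·6+1)(2·6+1)(2·4+1) = 1521
Δ: 8! 4! 4! / 17! → 1/15315300
sum: t=2:+1/829440 t=3:−1/25920 t=4:+1/9216 t=5:−1/25920 t=6:+1/829440 = 7/207360
3j²(6 6 4; 0 0 0) = Δ·Π!·Σ² = 28/2431  (sign +1)
sum: t=0:+1/5806080 t=1:−1/120960 t=2:+1/34560 t=3:−1/103680 = 13/1161216
3j²(6 6 4; 2 -3 1) = Δ·Π!·Σ² = 65/5236  (sign -1)
combine: 4πI² = 1521·28/2431·65/5236 = 7605/34969
take √, sign -1: I = -0.13155370

Gaunt coefficient, -0.131554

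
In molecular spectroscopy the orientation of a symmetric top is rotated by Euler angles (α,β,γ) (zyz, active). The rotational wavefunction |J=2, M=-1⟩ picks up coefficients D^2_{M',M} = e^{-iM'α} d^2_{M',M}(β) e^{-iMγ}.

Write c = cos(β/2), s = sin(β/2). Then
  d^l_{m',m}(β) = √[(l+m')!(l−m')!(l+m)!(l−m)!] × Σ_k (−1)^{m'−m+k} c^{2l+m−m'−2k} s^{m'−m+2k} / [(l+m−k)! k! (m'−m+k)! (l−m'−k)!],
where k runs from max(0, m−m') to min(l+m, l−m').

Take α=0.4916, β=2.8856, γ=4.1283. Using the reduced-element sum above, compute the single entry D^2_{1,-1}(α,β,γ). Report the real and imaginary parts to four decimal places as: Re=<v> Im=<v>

Split into d^2_{1,-1}(β=2.8856) × two z-phases.
c=cos(2.885600/2)=0.127647, s=sin(2.885600/2)=0.991820; N=√[6·1·1·6]=6.000000
The bounds max(0,m−m')=0 and min(l+m,l−m')=1 give 2 terms
  k=0: (−1)^2·6.0000/(2)·0.1276^2·0.9918^2 = +0.048085
  k=1: (−1)^3·6.0000/(6)·0.1276^0·0.9918^4 = -0.967678
d^2_{1,-1}(2.8856) = +0.048085 -0.967678 = -0.919593
D = (+0.881579-0.472037i)·(-0.919593)·(-0.551440-0.834215i) = +0.809166+0.436923i

Re=0.8092 Im=0.4369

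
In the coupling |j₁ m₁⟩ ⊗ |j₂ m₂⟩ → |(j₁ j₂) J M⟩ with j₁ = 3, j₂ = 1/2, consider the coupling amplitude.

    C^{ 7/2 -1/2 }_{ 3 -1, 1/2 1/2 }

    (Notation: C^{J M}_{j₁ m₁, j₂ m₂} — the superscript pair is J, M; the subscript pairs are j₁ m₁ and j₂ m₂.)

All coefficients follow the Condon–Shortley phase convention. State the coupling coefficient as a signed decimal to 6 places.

triangle: 0!*6!*1!/8! = 720/40320
(j±m)!: 2!*4!*1!*0!*3!*4! = 6912
prefactor² = (2J+1)*Δ*N² = 6912/7
  k=0: +1/(0!*0!*4!*1!*2!*0!) = 1/48
Σ = 1/48  ⇒  CG² = 6912/7*(1/48)² = 3/7
CG = +√(3/7) = +0.654654

+0.654654  (= +√(3/7))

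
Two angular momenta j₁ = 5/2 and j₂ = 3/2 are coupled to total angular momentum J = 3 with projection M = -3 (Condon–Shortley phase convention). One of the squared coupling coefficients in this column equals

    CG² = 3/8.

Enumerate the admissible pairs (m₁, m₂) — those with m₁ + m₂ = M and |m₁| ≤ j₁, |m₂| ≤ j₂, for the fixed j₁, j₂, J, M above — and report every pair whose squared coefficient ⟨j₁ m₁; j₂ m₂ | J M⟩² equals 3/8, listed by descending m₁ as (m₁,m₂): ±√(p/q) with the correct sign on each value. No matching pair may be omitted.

(-3/2,-3/2): +√(3/8)

Admissible pairs with m₁+m₂ = M = -3: (-5/2,-1/2), (-3/2,-3/2)
  (m₁,m₂)=(-3/2,-3/2): CG² = 3/8, CG = +√(3/8)   ← matches the target
  (m₁,m₂)=(-5/2,-1/2): CG² = 5/8, CG = −√(5/8)
Pairs with CG² = 3/8: (-3/2,-3/2): +√(3/8)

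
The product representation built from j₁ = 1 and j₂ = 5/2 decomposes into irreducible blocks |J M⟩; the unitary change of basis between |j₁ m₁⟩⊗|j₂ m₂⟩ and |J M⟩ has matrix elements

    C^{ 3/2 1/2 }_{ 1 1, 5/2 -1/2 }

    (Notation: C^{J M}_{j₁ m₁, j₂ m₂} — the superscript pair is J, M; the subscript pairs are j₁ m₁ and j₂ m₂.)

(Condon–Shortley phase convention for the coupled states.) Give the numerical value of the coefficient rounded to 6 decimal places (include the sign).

triangle: 2!*0!*3!/6! = 12/720
(j±m)!: 2!*0!*2!*3!*2!*1! = 48
prefactor² = (2J+1)*Δ*N² = 16/5
  k=0: +1/(0!*2!*0!*2!*0!*1!) = 1/4
Σ = 1/4  ⇒  CG² = 16/5*(1/4)² = 1/5
CG = +√(1/5) = +0.447214

+√(1/5) = +0.447214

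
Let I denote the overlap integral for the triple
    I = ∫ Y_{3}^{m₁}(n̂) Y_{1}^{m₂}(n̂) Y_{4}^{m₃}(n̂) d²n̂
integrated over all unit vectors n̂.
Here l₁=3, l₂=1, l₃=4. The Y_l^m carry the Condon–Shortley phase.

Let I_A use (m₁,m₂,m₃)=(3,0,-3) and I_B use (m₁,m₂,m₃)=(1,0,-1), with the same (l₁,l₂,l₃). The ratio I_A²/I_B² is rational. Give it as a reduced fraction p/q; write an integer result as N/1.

Same 3,1,4: normalisation and zero-m 3j drop out of the ratio.
A: Δ: 0! 6! 2! / 9! → 1/252; sum: t=0:+1/720 = 1/720; 3j²(3 1 4; 3 0 -3) = Δ·Π!·Σ² = 1/36  (sign -1)
B: Δ: 0! 6! 2! / 9! → 1/252; sum: t=0:+1/48 = 1/48; 3j²(3 1 4; 1 0 -1) = Δ·Π!·Σ² = 5/84  (sign -1)
I_A²/I_B² = (1/36)/(5/84) = 7/15

7/15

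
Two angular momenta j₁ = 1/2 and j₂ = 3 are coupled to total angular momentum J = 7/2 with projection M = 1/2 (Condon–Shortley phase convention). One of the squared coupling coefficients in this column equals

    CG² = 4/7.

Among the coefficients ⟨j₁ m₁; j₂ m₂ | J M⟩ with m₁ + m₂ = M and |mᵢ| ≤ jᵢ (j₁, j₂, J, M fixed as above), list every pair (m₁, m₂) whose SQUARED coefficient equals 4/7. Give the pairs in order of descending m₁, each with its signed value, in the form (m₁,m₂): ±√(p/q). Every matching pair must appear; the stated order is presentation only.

Admissible pairs with m₁+m₂ = M = 1/2: (-1/2,1), (1/2,0)
  (m₁,m₂)=(1/2,0): CG² = 4/7, CG = +√(4/7)   ← matches the target
  (m₁,m₂)=(-1/2,1): CG² = 3/7, CG = +√(3/7)
Pairs with CG² = 4/7: (1/2,0): +√(4/7)

(1/2,0): +√(4/7)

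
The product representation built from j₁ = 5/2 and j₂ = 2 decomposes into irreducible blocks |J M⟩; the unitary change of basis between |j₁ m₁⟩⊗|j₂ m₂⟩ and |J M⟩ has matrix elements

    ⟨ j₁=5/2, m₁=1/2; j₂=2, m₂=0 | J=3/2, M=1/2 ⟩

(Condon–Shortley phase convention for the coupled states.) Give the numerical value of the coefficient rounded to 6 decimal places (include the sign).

-0.239046  (= −√(2/35))

triangle: 3!·2!·1!/7! = 12/5040
(j±m)!: 3!·2!·2!·2!·2!·1! = 96
prefactor² = (2J+1)·Δ·N² = 32/35
  k=1: −1/(1!·2!·1!·1!·1!·0!) = -1/2
  k=2: +1/(2!·1!·0!·0!·2!·1!) = 1/4
Σ = -1/4  ⇒  CG² = 32/35·(-1/4)² = 2/35
CG = −√(2/35) = -0.239046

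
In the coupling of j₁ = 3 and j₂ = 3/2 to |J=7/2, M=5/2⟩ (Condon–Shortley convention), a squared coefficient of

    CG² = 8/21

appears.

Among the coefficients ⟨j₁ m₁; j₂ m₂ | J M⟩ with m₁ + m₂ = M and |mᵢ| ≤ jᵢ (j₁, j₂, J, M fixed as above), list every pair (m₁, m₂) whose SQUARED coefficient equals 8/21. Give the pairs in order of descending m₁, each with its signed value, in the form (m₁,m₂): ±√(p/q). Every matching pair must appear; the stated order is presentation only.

Admissible pairs with m₁+m₂ = M = 5/2: (1,3/2), (2,1/2), (3,-1/2)
  (m₁,m₂)=(3,-1/2): CG² = 8/21, CG = +√(8/21)   ← matches the target
  (m₁,m₂)=(2,1/2): CG² = 1/7, CG = +√(1/7)
  (m₁,m₂)=(1,3/2): CG² = 10/21, CG = −√(10/21)
Pairs with CG² = 8/21: (3,-1/2): +√(8/21)

(3,-1/2): +√(8/21)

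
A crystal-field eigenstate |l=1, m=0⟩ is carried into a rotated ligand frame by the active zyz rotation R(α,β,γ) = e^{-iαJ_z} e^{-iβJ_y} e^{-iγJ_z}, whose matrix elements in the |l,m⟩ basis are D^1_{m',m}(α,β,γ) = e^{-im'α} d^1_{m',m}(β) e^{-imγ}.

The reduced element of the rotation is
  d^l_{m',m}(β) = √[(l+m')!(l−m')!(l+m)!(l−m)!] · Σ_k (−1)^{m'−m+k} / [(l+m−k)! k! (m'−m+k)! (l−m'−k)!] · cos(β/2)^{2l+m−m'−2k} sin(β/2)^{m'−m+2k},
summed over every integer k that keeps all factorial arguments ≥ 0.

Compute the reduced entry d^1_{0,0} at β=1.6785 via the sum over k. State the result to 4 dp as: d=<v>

d=-0.1075

d^1_{0,0}(β=1.6785) via the finite sum:
Half-angle: c=0.668021, s=0.744142. N=√(1·1·1·1)=1.000000
The bounds max(0,m−m')=0 and min(l+m,l−m')=1 give 2 terms
  k=0: (−1)^0·1.0000/(1)·0.6680^2·0.7441^0 = +0.446252
  k=1: (−1)^1·1.0000/(1)·0.6680^0·0.7441^2 = -0.553748
d^1_{0,0}(1.6785) = +0.446252 -0.553748 = -0.107496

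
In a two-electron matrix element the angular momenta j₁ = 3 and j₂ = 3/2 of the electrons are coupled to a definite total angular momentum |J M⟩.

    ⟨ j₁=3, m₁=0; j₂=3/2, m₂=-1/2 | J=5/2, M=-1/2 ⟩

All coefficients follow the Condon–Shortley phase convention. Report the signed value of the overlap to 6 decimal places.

-0.414039  (= −√(6/35))

j₁+j₂−J=2  J+j₁−j₂=4  J−j₁+j₂=1  j₁+j₂+J+1=8
(j₁±m₁, j₂±m₂, J±M) = (3,3,1,2,2,3)
P² = 216/35
sum k=0..1:
  [0] +1/12 = 1/12
  [1] −1/4 = -1/4
S = -1/6
C² = P²·S² = 6/35 ; C = -0.414039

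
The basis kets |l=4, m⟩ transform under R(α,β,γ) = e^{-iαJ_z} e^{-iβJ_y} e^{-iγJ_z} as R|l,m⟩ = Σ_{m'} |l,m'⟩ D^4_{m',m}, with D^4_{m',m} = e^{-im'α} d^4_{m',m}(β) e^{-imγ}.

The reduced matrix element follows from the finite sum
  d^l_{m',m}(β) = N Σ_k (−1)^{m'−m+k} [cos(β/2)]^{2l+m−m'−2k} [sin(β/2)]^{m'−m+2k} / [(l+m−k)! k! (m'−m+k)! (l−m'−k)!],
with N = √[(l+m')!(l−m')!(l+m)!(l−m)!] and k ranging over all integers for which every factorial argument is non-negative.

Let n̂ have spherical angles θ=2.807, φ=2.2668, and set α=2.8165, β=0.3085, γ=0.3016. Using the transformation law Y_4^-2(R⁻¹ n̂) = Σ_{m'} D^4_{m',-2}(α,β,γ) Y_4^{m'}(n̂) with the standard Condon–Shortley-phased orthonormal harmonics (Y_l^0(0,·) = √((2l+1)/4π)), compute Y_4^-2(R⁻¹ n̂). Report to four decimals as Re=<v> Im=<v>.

Need the full column D^4_{m',-2} for m'=−4..4 at α=2.8165, β=0.3085, γ=0.3016.
cos(β/2)=0.988127, sin(β/2)=0.153639
d^4_{-4,-2}: single k=2 term ⇒ +0.116268;  D = +0.089138-0.074650i
d^4_{-3,-2}: k∈[1..2] ⇒ +0.528756 -0.038349 = +0.490407;  D = -0.456850+0.178288i
d^4_{-2,-2}: k∈[0..2] ⇒ +0.908871 -0.263670 +0.007968 = +0.653169;  D = +0.652448-0.030678i
d^4_{-1,-2}: k∈[0..2] ⇒ -0.599553 +0.072473 -0.001168 = -0.528248;  D = +0.507951+0.145023i
d^4_{0,-2}: k∈[0..2] ⇒ +0.208450 -0.013438 +0.000122 = +0.195133;  D = +0.160697+0.110695i
d^4_{1,-2}: k∈[0..2] ⇒ -0.048315 +0.001752 -0.000008 = -0.046572;  D = +0.027906+0.037285i
d^4_{2,-2}: k∈[0..2] ⇒ +0.007968 -0.000154 +0.000000 = +0.007814;  D = +0.002439+0.007424i
d^4_{3,-2}: k∈[0..1] ⇒ -0.000927 +0.000007 = -0.000920;  D = -0.000007+0.000920i
d^4_{4,-2}: single k=0 term ⇒ +0.000068;  D = -0.000022+0.000064i
Y_4^{m'}(θ=2.807,φ=2.2668) and Σ D·Y over m':
  (+0.0891-0.0746i)·(-0.0048-0.0018i)  (-0.4569+0.1783i)·(-0.0364+0.0207i)  (+0.6524-0.0307i)·(-0.0336+0.1862i)  (+0.5080+0.1450i)·(+0.3053+0.3654i)  (+0.1607+0.1107i)·(+0.4330+0.0000i)  (+0.0279+0.0373i)·(-0.3053+0.3654i)  (+0.0024+0.0074i)·(-0.0336-0.1862i)  (-0.0000+0.0009i)·(+0.0364+0.0207i)  (-0.0000+0.0001i)·(-0.0048+0.0018i)
Y_4^-2(R⁻¹ n̂) = +0.146939+0.382748i

Re=0.1469 Im=0.3827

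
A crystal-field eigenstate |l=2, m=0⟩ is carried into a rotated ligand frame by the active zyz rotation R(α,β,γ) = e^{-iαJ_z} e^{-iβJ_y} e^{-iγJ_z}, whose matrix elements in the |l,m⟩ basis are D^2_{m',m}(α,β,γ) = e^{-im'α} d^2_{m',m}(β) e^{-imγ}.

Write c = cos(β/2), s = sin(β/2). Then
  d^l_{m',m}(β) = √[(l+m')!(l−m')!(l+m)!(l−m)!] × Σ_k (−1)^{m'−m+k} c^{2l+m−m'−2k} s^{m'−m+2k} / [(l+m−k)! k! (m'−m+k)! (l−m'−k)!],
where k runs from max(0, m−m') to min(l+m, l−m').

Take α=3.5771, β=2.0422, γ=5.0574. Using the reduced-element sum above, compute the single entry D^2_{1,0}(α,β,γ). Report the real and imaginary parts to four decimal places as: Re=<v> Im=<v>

Re=-0.4493 Im=0.2091

D^2_{1,0}(3.5771,2.0422,5.0574) = e^{-i·1·3.5771}·d^2_{1,0}(2.0422)·e^{-i·0·5.0574}. Compute d first:
Half-angle: c=0.522428, s=0.852683. N=√(6·1·2·2)=4.898979
The bounds max(0,m−m')=0 and min(l+m,l−m')=1 give 2 terms
  k=0: (−1)^1·4.8990/(2)·0.5224^3·0.8527^1 = -0.297813
  k=1: (−1)^2·4.8990/(2)·0.5224^1·0.8527^3 = +0.793351
d^2_{1,0}(2.0422) = -0.297813 +0.793351 = +0.495538
D = (-0.906656+0.421870i)·(+0.495538)·(+1.000000+0.000000i) = -0.449283+0.209053i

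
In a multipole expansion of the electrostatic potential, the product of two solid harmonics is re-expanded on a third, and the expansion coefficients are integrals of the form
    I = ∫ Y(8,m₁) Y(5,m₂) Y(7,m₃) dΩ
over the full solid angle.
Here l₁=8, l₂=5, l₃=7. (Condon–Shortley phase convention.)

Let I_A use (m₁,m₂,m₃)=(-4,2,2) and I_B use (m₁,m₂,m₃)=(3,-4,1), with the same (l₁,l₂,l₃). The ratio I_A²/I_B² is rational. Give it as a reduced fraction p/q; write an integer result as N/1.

Same 8,5,7: normalisation and zero-m 3j drop out of the ratio.
A: Δ: 6! 10! 4! / 21! → 1/814773960; sum: t=3:−1/313528320 t=4:+1/23224320 t=5:−1/14515200 t=6:+1/74649600 = -7/447897600; 3j²(8 5 7; -4 2 2) = Δ·Π!·Σ² = 343/75582  (sign +1)
B: Δ: 6! 10! 4! / 21! → 1/814773960; sum: t=0:+1/62208000 t=1:−1/49766400 = -1/248832000; 3j²(8 5 7; 3 -4 1) = Δ·Π!·Σ² = 21/20995  (sign -1)
I_A²/I_B² = (343/75582)/(21/20995) = 245/54

245/54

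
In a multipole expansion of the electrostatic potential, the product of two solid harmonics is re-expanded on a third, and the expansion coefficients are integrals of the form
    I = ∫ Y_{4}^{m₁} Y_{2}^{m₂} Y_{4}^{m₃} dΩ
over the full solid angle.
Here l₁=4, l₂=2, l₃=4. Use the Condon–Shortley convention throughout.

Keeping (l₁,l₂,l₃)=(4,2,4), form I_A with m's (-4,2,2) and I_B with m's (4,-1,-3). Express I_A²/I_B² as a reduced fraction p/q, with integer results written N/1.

2/7

l's match ⇒ only the (l;m) 3-j factors differ between A and B.
A: triangle coeff Δ(4,2,4) = 1/13860; Σ_t [2,2]: t=2:+1/2880 = 1/2880; (3j)²=2/165 [(4 2 4; -4 2 2)], sign=+1
B: triangle coeff Δ(4,2,4) = 1/13860; Σ_t [0,0]: t=0:+1/1440 = 1/1440; (3j)²=7/165 [(4 2 4; 4 -1 -3)], sign=-1
I_A²/I_B² = (2/165)/(7/165) = 2/7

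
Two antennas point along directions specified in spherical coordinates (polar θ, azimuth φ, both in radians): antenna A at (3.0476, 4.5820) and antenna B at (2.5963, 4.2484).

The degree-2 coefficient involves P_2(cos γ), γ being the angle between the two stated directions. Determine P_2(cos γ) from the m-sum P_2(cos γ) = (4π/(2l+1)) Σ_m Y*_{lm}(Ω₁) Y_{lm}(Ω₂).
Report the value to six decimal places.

Term-by-term m-sum for l=2 (normalisation 4π/5 = 2.513274):
  [-2]  conj(Y_{2,-2})(Ω₁) = -0.00329 + 0.00088j ; Y_{2,-2}(Ω₂) = -0.06229 - 0.08317j ; Δ = 0.00028 + 0.00022j
  [-1]  conj(Y_{2,-1})(Ω₁) = 0.00939 + 0.07157j ; Y_{2,-1}(Ω₂) = 0.15331 - 0.30637j ; Δ = 0.02337 + 0.00810j
  [+0]  conj(Y_{2,0})(Ω₁) = 0.62245 + 0.00000j ; Y_{2,0}(Ω₂) = 0.37625 + 0.00000j ; Δ = 0.23419 + 0.00000j
  [+1]  conj(Y_{2,1})(Ω₁) = -0.00939 + 0.07157j ; Y_{2,1}(Ω₂) = -0.15331 - 0.30637j ; Δ = 0.02337 - 0.00810j
  [+2]  conj(Y_{2,2})(Ω₁) = -0.00329 - 0.00088j ; Y_{2,2}(Ω₂) = -0.06229 + 0.08317j ; Δ = 0.00028 - 0.00022j
Σ over m = 0.28148 + 0.00000j; ×(4π/5) → 0.70744 + 0.00000j. Real part: 0.707444

0.707444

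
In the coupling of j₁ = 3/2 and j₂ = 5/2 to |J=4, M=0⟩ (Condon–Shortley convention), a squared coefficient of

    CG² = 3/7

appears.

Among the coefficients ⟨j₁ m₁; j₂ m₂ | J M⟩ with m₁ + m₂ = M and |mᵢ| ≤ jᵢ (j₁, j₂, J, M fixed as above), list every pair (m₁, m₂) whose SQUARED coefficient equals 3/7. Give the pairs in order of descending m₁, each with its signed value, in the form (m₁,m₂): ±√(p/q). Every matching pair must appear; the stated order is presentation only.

(1/2,-1/2): +√(3/7); (-1/2,1/2): +√(3/7)

Admissible pairs with m₁+m₂ = M = 0: (-3/2,3/2), (-1/2,1/2), (1/2,-1/2), (3/2,-3/2)
  (m₁,m₂)=(3/2,-3/2): CG² = 1/14, CG = +√(1/14)
  (m₁,m₂)=(1/2,-1/2): CG² = 3/7, CG = +√(3/7)   ← matches the target
  (m₁,m₂)=(-1/2,1/2): CG² = 3/7, CG = +√(3/7)   ← matches the target
  (m₁,m₂)=(-3/2,3/2): CG² = 1/14, CG = +√(1/14)
Pairs with CG² = 3/7: (1/2,-1/2): +√(3/7); (-1/2,1/2): +√(3/7)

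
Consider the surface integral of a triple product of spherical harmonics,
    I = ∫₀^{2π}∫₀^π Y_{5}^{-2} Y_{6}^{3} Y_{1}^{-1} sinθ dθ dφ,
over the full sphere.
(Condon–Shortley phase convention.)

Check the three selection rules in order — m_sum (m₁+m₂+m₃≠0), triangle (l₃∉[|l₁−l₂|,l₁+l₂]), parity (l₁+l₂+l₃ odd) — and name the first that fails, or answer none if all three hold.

azimuthal sum: -2 + 3 − 1 = 0  ✓
1 ≤ 1 ≤ 11 (triangle on l)  ✓
L = 5 + 6 + 1 = 12 (even)  ✓

none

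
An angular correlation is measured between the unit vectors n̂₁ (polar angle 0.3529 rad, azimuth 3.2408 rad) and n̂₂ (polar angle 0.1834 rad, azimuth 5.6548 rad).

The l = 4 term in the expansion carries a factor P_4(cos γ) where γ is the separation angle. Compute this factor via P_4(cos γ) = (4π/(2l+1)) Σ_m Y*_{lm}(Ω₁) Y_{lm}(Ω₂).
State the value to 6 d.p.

Addition theorem: P_4(cos γ) = (4π/9) Σ_m Y*_{lm}(Ω₁) Y_{lm}(Ω₂), m = −4…4:
  m=-4: Y*=(0.005824, 0.002441)  Y=(-0.000396, 0.000288)  product (-0.000003, 0.000001)
  m=-3: Y*=(-0.046360, -0.014220)  Y=(-0.002308, 0.007099)  product (0.000208, -0.000296)
  m=-2: Y*=(0.202298, 0.040674)  Y=(0.019821, 0.061029)  product (0.001527, 0.013152)
  m=-1: Y*=(-0.483046, -0.048080)  Y=(0.258530, 0.187859)  product (-0.115850, -0.103175)
  m=+0: Y*=(0.393657, -0.000000)  Y=(0.709643, 0.000000)  product (0.279356, 0.000000)
  m=+1: Y*=(0.483046, -0.048080)  Y=(-0.258530, 0.187859)  product (-0.115850, 0.103175)
  m=+2: Y*=(0.202298, -0.040674)  Y=(0.019821, -0.061029)  product (0.001527, -0.013152)
  m=+3: Y*=(0.046360, -0.014220)  Y=(0.002308, 0.007099)  product (0.000208, 0.000296)
  m=+4: Y*=(0.005824, -0.002441)  Y=(-0.000396, -0.000288)  product (-0.000003, -0.000001)
Accumulated sum (0.051121, -0.000000); after 4π/(2l+1) scaling, (0.071379, -0.000000) ⇒ P_4 = 0.071379

0.071379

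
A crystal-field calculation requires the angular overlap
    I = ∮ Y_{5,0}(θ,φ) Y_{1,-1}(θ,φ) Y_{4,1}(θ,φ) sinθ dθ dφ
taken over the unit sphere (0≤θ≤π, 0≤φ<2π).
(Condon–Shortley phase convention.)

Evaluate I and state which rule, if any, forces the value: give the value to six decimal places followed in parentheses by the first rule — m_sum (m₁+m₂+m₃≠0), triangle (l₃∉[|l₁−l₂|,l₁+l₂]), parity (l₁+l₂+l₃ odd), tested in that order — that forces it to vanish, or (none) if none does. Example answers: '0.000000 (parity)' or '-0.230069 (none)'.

m-sum 0 ✓  L=10 even ✓  4≤4≤6 ✓
Π(2lᵢ+1) = 11×3×9 = 297
triangle coeff Δ(5,1,4) = 1/495
Σ_t [1,1]: t=1:−1/576 = -1/576
(3j)²=5/99 [(5 1 4; 0 0 0)], sign=-1
Σ_t [0,0]: t=0:+1/1440 = 1/1440
(3j)²=2/99 [(5 1 4; 0 -1 1)], sign=-1
⇒ 4πI² = 10/33
I = (+1)√(10/33/(4π)) = 0.15528807
No selection rule forces the value: the integral is nonzero (none).

0.155288 (none)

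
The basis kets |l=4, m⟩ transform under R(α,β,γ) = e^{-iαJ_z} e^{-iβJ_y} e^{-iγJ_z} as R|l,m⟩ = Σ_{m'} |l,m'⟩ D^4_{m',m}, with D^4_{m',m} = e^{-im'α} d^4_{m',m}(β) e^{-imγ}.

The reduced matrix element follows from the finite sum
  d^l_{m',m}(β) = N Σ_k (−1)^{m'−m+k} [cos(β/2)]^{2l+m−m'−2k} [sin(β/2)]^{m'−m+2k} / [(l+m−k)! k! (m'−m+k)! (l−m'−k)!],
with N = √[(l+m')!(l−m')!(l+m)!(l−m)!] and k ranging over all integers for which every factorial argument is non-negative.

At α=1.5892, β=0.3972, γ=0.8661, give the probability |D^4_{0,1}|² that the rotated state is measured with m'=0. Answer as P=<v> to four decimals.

Split into d^4_{0,1}(β=0.3972) × two z-phases.
Half-angle: c=0.980344, s=0.197297. N=√(24·24·120·6)=643.987578
k∈{1,2,3,4} keeps every argument non-negative
  k=1: (−1)^0·643.9876/(144)·0.9803^7·0.1973^1 = +0.767864
  k=2: (−1)^1·643.9876/(24)·0.9803^5·0.1973^3 = -0.186604
  k=3: (−1)^2·643.9876/(24)·0.9803^3·0.1973^5 = +0.007558
  k=4: (−1)^3·643.9876/(144)·0.9803^1·0.1973^7 = -0.000051
d^4_{0,1}(0.3972) = +0.767864 -0.186604 +0.007558 -0.000051 = +0.588767
|D^4_{0,1}|² = |d^4_{0,1}(β)|² = (+0.588767)² = 0.346647 (the z-rotation phases have unit modulus)

P=0.3466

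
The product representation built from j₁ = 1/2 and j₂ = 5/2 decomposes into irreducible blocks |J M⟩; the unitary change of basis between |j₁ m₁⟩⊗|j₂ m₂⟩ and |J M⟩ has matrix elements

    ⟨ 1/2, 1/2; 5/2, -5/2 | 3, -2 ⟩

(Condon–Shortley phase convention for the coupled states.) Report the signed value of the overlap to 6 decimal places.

+√(1/6) ≈ +0.408248

j₁+j₂−J=0  J+j₁−j₂=1  J−j₁+j₂=5  j₁+j₂+J+1=7
(j₁±m₁, j₂±m₂, J±M) = (1,0,0,5,1,5)
P² = 2400
sum k=0..0:
  [0] +1/120 = 1/120
S = 1/120
C² = P²·S² = 1/6 ; C = +0.408248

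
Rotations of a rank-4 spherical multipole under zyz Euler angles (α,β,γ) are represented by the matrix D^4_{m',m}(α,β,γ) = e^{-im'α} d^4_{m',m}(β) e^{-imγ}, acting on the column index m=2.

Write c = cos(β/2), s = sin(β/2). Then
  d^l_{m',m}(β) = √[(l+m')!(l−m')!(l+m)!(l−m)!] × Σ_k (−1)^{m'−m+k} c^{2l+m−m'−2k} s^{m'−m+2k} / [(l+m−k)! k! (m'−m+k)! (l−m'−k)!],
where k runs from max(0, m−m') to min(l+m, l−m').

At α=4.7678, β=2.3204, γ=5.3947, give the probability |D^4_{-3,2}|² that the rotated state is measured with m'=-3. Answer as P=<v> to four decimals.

First d^4_{-3,2}(β=2.3204), then the phase factors e^{-i(-3)α} and e^{-i(2)γ}:
With c≡cos(β/2)=0.399156 and s≡sin(β/2)=0.916883, N=[1·5040·720·2]^{1/2}=2693.993318
Admissible k: 5..6 (factorial args all ≥0)
  k=5: (−1)^0·2693.9933/(240)·0.3992^3·0.9169^5 = +0.462576
  k=6: (−1)^1·2693.9933/(720)·0.3992^1·0.9169^7 = -0.813587
d^4_{-3,2}(2.3204) = +0.462576 -0.813587 = -0.351011
|D^4_{-3,2}|² = |d^4_{-3,2}(β)|² = (-0.351011)² = 0.123209 (the z-rotation phases have unit modulus)

P=0.1232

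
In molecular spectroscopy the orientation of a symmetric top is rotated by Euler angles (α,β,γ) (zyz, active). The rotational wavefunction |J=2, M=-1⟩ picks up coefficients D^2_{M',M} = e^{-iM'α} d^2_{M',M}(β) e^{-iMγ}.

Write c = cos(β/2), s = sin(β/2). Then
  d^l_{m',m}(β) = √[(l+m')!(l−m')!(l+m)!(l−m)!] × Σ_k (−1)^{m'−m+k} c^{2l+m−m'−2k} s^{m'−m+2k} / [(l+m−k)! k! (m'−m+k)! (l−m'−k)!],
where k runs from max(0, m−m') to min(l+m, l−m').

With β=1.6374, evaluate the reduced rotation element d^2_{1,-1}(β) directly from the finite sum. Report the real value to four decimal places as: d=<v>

d^2_{1,-1}(β=1.6374) via the finite sum:
Half-angle: c=0.683171, s=0.730258. N=√(6·1·1·6)=6.000000
The bounds max(0,m−m')=0 and min(l+m,l−m')=1 give 2 terms
  k=0: (−1)^2·6.0000/(2)·0.6832^2·0.7303^2 = +0.746678
  k=1: (−1)^3·6.0000/(6)·0.6832^0·0.7303^4 = -0.284385
d^2_{1,-1}(1.6374) = +0.746678 -0.284385 = +0.462293

d=0.4623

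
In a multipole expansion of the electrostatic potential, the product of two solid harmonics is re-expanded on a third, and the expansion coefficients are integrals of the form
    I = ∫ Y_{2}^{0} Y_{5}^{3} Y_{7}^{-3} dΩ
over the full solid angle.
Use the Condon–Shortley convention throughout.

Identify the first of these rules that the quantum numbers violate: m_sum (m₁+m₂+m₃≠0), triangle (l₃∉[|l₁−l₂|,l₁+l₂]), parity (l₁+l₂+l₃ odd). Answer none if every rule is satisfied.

none

azimuthal sum: 0 + 3 − 3 = 0  ✓
3 ≤ 7 ≤ 7 (triangle on l)  ✓
L = 2 + 5 + 7 = 14 (even)  ✓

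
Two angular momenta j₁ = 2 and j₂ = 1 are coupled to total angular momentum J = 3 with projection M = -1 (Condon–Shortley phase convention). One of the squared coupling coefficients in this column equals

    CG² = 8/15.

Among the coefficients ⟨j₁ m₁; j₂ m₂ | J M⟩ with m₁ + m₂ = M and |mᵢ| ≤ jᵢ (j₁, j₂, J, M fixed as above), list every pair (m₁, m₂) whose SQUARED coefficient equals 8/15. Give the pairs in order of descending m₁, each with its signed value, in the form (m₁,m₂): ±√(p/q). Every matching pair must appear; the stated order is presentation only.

Admissible pairs with m₁+m₂ = M = -1: (-2,1), (-1,0), (0,-1)
  (m₁,m₂)=(0,-1): CG² = 2/5, CG = +√(2/5)
  (m₁,m₂)=(-1,0): CG² = 8/15, CG = +√(8/15)   ← matches the target
  (m₁,m₂)=(-2,1): CG² = 1/15, CG = +√(1/15)
Pairs with CG² = 8/15: (-1,0): +√(8/15)

(-1,0): +√(8/15)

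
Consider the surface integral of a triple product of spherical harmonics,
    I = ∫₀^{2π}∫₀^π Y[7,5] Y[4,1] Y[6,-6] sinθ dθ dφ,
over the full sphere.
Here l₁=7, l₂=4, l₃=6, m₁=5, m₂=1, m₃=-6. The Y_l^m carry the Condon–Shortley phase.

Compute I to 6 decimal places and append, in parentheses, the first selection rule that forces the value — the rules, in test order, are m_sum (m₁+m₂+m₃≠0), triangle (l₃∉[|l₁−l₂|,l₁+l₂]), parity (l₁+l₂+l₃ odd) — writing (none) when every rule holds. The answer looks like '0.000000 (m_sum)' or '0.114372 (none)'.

0.000000 (parity)

l₁+l₂+l₃=17 is odd: 3j(l;000)=0 ⇒ I=0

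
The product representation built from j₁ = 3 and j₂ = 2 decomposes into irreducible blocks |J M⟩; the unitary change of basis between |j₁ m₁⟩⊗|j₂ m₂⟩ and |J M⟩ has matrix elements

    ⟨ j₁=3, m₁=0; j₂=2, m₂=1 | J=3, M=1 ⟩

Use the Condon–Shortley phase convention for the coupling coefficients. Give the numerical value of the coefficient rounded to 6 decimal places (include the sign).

-0.182574  (= −√(1/30))

j₁+j₂−J=2  J+j₁−j₂=4  J−j₁+j₂=2  j₁+j₂+J+1=9
(j₁±m₁, j₂±m₂, J±M) = (3,3,3,1,4,2)
P² = 96/5
sum k=1..2:
  [1] −1/8 = -1/8
  [2] +1/12 = 1/12
S = -1/24
C² = P²·S² = 1/30 ; C = -0.182574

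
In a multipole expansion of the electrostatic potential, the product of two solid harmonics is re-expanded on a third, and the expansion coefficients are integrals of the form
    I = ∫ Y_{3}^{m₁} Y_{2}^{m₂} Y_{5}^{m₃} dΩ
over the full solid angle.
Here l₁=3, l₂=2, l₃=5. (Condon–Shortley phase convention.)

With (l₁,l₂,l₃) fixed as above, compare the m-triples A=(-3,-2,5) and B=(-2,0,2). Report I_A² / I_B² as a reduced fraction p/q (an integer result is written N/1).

10/3

Same 3,2,5: normalisation and zero-m 3j drop out of the ratio.
A: Δ: 0! 6! 4! / 11! → 1/2310; sum: t=0:+1/17280 = 1/17280; 3j²(3 2 5; -3 -2 5) = Δ·Π!·Σ² = 1/11  (sign +1)
B: Δ: 0! 6! 4! / 11! → 1/2310; sum: t=0:+1/480 = 1/480; 3j²(3 2 5; -2 0 2) = Δ·Π!·Σ² = 3/110  (sign -1)
I_A²/I_B² = (1/11)/(3/110) = 10/3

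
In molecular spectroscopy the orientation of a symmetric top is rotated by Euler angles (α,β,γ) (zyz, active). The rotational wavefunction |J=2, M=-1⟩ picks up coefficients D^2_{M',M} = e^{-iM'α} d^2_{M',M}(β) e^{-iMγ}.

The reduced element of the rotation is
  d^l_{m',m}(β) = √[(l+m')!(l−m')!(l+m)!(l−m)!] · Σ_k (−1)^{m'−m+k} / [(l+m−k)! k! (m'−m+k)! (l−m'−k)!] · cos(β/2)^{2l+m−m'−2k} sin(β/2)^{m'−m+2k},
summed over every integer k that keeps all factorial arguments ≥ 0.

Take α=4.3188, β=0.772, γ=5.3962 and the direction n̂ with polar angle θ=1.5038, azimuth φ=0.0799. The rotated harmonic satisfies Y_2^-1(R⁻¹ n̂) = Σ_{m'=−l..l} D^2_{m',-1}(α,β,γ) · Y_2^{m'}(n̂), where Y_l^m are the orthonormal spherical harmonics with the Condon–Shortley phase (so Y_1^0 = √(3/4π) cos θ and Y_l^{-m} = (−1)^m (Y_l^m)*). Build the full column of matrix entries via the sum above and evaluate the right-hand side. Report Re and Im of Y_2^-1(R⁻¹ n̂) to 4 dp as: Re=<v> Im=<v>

Re=0.1923 Im=0.0566

Need the full column D^2_{m',-1} for m'=−2..2 at α=4.3188, β=0.7720, γ=5.3962.
cos(β/2)=0.926422, sin(β/2)=0.376486
d^2_{-2,-1}: single k=1 term ⇒ +0.598695;  D = +0.061775+0.595499i
d^2_{-1,-1}: k∈[0..1] ⇒ +0.736608 -0.364953 = +0.371655;  D = -0.356113-0.106355i
d^2_{0,-1}: k∈[0..1] ⇒ -0.733249 +0.121096 = -0.612153;  D = -0.386729+0.474523i
d^2_{1,-1}: k∈[0..1] ⇒ +0.364953 -0.020091 = +0.344862;  D = +0.163333+0.303730i
d^2_{2,-1}: single k=0 term ⇒ -0.098875;  D = +0.098383-0.009852i
Y_2^{m'}(θ=1.5038,φ=0.0799) and Σ D·Y over m':
  (+0.0618+0.5955i)·(+0.3796-0.0612i)  (-0.3561-0.1064i)·(+0.0514-0.0041i)  (-0.3867+0.4745i)·(-0.3112+0.0000i)  (+0.1633+0.3037i)·(-0.0514-0.0041i)  (+0.0984-0.0099i)·(+0.3796+0.0612i)
Y_2^-1(R⁻¹ n̂) = +0.192268+0.056629i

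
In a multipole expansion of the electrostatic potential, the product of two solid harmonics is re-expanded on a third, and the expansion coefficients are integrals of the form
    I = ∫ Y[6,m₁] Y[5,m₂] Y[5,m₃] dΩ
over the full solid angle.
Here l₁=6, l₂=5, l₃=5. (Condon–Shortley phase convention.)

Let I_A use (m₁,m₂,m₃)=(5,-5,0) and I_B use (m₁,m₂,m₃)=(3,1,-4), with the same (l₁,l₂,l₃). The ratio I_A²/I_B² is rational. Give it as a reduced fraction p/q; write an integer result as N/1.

55/1

Shared (l₁,l₂,l₃)=(6,5,5): N and (l;000)² cancel in I_A²/I_B².
A: Δ = 6!·6!·4!/17! = 1/28588560; Racah Σ t=0..0: t=0:+1/2073600 = 1/2073600; ⇒ 3j(6 5 5; 5 -5 0)² = 15/884, sgn -1
B: Δ = 6!·6!·4!/17! = 1/28588560; Racah Σ t=2..3: t=2:+1/138240 t=3:−1/155520 = 1/1244160; ⇒ 3j(6 5 5; 3 1 -4)² = 3/9724, sgn -1
I_A²/I_B² = (15/884)/(3/9724) = 55/1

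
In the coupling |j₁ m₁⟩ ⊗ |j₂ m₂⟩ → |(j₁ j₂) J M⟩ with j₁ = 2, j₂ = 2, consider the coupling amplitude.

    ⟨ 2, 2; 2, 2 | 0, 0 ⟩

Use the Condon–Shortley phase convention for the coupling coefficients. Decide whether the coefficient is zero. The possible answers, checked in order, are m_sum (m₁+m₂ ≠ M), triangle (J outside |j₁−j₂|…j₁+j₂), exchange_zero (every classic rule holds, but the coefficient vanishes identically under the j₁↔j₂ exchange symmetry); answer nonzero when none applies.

m-sum: m₁+m₂ = 2+2 = 4, M = 0  ✗ ⇒ coefficient is 0

m_sum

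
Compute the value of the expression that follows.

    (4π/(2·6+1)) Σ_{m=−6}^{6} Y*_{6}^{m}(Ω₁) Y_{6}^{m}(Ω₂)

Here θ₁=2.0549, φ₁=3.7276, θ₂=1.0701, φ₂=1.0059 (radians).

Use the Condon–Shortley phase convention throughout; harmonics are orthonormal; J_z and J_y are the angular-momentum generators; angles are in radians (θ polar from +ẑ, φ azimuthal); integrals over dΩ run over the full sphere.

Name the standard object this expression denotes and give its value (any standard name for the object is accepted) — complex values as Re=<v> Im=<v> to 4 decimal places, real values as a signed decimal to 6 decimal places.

Legendre polynomial (addition theorem), -0.000519

This sum is the spherical-harmonic addition theorem: it equals the Legendre polynomial P_l(cos γ) of the angle γ between the two directions.
Expand P_6 via completeness: Σ_{m} conj(Y_{6,m}) at Ω₁ times Y_{6,m} at Ω₂ —
  [-6]  conj(Y_{6,-6})(Ω₁) = -0.21616 - 0.08495j ; Y_{6,-6}(Ω₂) = 0.21345 + 0.05400j ; Δ = -0.04155 - 0.02980j
  [-5]  conj(Y_{6,-5})(Ω₁) = -0.41362 + 0.08883j ; Y_{6,-5}(Ω₂) = 0.13014 + 0.39654j ; Δ = -0.08905 - 0.15246j
  [-4]  conj(Y_{6,-4})(Ω₁) = -0.21146 + 0.21667j ; Y_{6,-4}(Ω₂) = -0.20612 + 0.25036j ; Δ = -0.01066 - 0.09760j
  [-3]  conj(Y_{6,-3})(Ω₁) = 0.02415 - 0.12749j ; Y_{6,-3}(Ω₂) = 0.09745 + 0.01214j ; Δ = 0.00390 - 0.01213j
  [-2]  conj(Y_{6,-2})(Ω₁) = -0.13381 - 0.31757j ; Y_{6,-2}(Ω₂) = 0.14930 + 0.31631j ; Δ = 0.08047 - 0.08974j
  [-1]  conj(Y_{6,-1})(Ω₁) = 0.00707 + 0.00470j ; Y_{6,-1}(Ω₂) = -0.01493 + 0.02355j ; Δ = -0.00022 + 0.00010j
  [+0]  conj(Y_{6,0})(Ω₁) = 0.33768 + 0.00000j ; Y_{6,0}(Ω₂) = 0.33664 + 0.00000j ; Δ = 0.11368 + 0.00000j
  [+1]  conj(Y_{6,1})(Ω₁) = -0.00707 + 0.00470j ; Y_{6,1}(Ω₂) = 0.01493 + 0.02355j ; Δ = -0.00022 - 0.00010j
  [+2]  conj(Y_{6,2})(Ω₁) = -0.13381 + 0.31757j ; Y_{6,2}(Ω₂) = 0.14930 - 0.31631j ; Δ = 0.08047 + 0.08974j
  [+3]  conj(Y_{6,3})(Ω₁) = -0.02415 - 0.12749j ; Y_{6,3}(Ω₂) = -0.09745 + 0.01214j ; Δ = 0.00390 + 0.01213j
  [+4]  conj(Y_{6,4})(Ω₁) = -0.21146 - 0.21667j ; Y_{6,4}(Ω₂) = -0.20612 - 0.25036j ; Δ = -0.01066 + 0.09760j
  [+5]  conj(Y_{6,5})(Ω₁) = 0.41362 + 0.08883j ; Y_{6,5}(Ω₂) = -0.13014 + 0.39654j ; Δ = -0.08905 + 0.15246j
  [+6]  conj(Y_{6,6})(Ω₁) = -0.21616 + 0.08495j ; Y_{6,6}(Ω₂) = 0.21345 - 0.05400j ; Δ = -0.04155 + 0.02980j
Accumulated sum -0.00054 + 0.00000j; after 4π/(2l+1) scaling, -0.00052 + 0.00000j ⇒ P_6 = -0.000519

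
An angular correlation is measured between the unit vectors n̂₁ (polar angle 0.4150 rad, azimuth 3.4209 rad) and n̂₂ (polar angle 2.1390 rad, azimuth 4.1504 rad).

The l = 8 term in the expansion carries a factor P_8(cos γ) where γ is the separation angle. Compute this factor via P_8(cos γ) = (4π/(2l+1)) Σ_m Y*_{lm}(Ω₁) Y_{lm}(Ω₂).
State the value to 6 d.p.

Addition theorem: P_8(cos γ) = (4π/17) Σ_m Y*_{lm}(Ω₁) Y_{lm}(Ω₂), m = −8…8:
  m=-8: (-0.000222, 0.000284) × (-0.028201, -0.128231) = (0.000043, 0.000020)  (running Σ = (0.000043, 0.000020))
  m=-7: (0.001225, -0.003030) × (0.238727, -0.235440) = (-0.000421, -0.001012)  (running Σ = (-0.000378, -0.000991))
  m=-6: (-0.001960, 0.018593) × (0.439355, 0.103030) = (-0.002777, 0.007967)  (running Σ = (-0.003155, 0.006976))
  m=-5: (-0.013144, -0.074662) × (0.081433, 0.236471) = (0.016585, -0.009188)  (running Σ = (0.013430, -0.002213))
  m=-4: (0.097191, 0.199382) × (0.115379, -0.143511) = (0.039827, 0.009057)  (running Σ = (0.053257, 0.006844))
  m=-3: (-0.300634, -0.333998) × (0.351901, 0.040709) = (-0.092197, -0.129773)  (running Σ = (-0.038940, -0.122929))
  m=-2: (0.459430, 0.287154) × (-0.003689, -0.007699) = (0.000516, -0.004597)  (running Σ = (-0.038424, -0.127525))
  m=-1: (-0.145686, -0.041783) × (0.184684, -0.293278) = (-0.039160, 0.035010)  (running Σ = (-0.077583, -0.092516))
  m=0: (-0.453129, -0.000000) × (0.043736, 0.000000) = (-0.019818, -0.000000)  (running Σ = (-0.097402, -0.092516))
  m=1: (0.145686, -0.041783) × (-0.184684, -0.293278) = (-0.039160, -0.035010)  (running Σ = (-0.136562, -0.127525))
  m=2: (0.459430, -0.287154) × (-0.003689, 0.007699) = (0.000516, 0.004597)  (running Σ = (-0.136046, -0.122929))
  m=3: (0.300634, -0.333998) × (-0.351901, 0.040709) = (-0.092197, 0.129773)  (running Σ = (-0.228242, 0.006844))
  m=4: (0.097191, -0.199382) × (0.115379, 0.143511) = (0.039827, -0.009057)  (running Σ = (-0.188415, -0.002213))
  m=5: (0.013144, -0.074662) × (-0.081433, 0.236471) = (0.016585, 0.009188)  (running Σ = (-0.171830, 0.006976))
  m=6: (-0.001960, -0.018593) × (0.439355, -0.103030) = (-0.002777, -0.007967)  (running Σ = (-0.174607, -0.000991))
  m=7: (-0.001225, -0.003030) × (-0.238727, -0.235440) = (-0.000421, 0.001012)  (running Σ = (-0.175028, 0.000020))
  m=8: (-0.000222, -0.000284) × (-0.028201, 0.128231) = (0.000043, -0.000020)  (running Σ = (-0.174985, -0.000000))
Accumulated sum (-0.174985, -0.000000); after 4π/(2l+1) scaling, (-0.129349, -0.000000) ⇒ P_8 = -0.129349

-0.129349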